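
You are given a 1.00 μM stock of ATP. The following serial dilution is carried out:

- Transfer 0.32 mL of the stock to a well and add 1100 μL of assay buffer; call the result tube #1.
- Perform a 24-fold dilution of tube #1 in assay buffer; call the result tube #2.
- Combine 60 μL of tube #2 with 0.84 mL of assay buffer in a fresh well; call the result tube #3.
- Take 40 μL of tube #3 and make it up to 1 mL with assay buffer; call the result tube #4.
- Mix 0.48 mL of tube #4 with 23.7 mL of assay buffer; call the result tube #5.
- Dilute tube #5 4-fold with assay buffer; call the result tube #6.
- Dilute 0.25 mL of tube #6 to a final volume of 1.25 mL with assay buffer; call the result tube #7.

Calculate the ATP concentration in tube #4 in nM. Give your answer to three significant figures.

0.0250 nM

Step 1: 0.32 mL + 1100 μL = 1.42 mL total → factor 1.42/0.32 = 4.4375
Step 2: 24-fold → factor 24
Step 3: 60 μL + 0.84 mL = 900 μL total → factor 900/60 = 15
Step 4: 40 μL brought to 1 mL → factor 1000/40 = 25
Dilution factor through tube #4 = 4.4375 × 24 × 15 × 25 = 39938
[tube #4] = 1.00 μM / 39938 = 2.504 × 10^-5 μM = 0.0250 nM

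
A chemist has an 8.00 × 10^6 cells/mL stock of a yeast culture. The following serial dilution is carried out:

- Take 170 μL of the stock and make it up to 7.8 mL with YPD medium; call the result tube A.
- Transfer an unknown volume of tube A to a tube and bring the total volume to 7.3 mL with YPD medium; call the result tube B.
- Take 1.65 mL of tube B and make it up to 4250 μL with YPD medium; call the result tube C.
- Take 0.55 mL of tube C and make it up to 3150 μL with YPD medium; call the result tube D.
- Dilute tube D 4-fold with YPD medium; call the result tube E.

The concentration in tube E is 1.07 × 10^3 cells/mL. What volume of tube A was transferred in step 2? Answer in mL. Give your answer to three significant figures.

2.64 mL

Step 1: 170 μL brought to 7.8 mL → factor 7800/170 = 45.882
Step 2: v brought to 7.3 mL → factor = 7.3 mL/v
Step 3: 1.65 mL brought to 4250 μL → factor 4.25/1.65 = 2.5758
Step 4: 0.55 mL brought to 3150 μL → factor 3.15/0.55 = 5.7273
Step 5: 4-fold → factor 4
Product of known-step factors = 2707.4
Overall factor = 8.00 × 10^6 cells/mL / (1.07 × 10^3 cells/mL) = 7476.6
Step-2 factor = 7476.6 / 2707.4 = 2.7615
v = 7.3 mL / 2.7615 = 2.64 mL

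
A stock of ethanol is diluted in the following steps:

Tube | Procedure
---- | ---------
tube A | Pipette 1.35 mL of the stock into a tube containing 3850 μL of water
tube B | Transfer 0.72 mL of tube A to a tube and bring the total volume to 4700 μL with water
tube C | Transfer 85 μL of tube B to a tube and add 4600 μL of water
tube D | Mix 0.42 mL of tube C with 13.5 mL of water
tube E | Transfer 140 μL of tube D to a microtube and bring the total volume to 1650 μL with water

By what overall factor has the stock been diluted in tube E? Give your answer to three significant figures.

Step 1: 1.35 mL + 3850 μL = 5.2 mL total → factor 5.2/1.35 = 3.8519
Step 2: 0.72 mL brought to 4700 μL → factor 4.7/0.72 = 6.5278
Step 3: 85 μL + 4600 μL = 4685 μL total → factor 4685/85 = 55.118
Step 4: 0.42 mL + 13.5 mL = 13.92 mL total → factor 13.92/0.42 = 33.143
Step 5: 140 μL brought to 1650 μL → factor 1650/140 = 11.786
Overall dilution factor = 3.8519 × 6.5278 × 55.118 × 33.143 × 11.786 = 5.4134 × 10^5

5.41 × 10^5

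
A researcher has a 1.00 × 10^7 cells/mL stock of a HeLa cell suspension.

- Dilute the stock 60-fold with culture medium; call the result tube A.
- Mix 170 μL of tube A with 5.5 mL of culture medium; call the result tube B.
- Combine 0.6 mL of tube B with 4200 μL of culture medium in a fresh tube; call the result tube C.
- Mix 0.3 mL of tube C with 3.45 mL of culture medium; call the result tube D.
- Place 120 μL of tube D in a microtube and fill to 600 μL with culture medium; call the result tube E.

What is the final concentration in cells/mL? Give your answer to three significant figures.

Step 1: 60-fold → factor 60
Step 2: 170 μL + 5.5 mL = 5670 μL total → factor 5670/170 = 33.353
Step 3: 0.6 mL + 4200 μL = 4.8 mL total → factor 4.8/0.6 = 8
Step 4: 0.3 mL + 3.45 mL = 3.75 mL total → factor 3.75/0.3 = 12.5
Step 5: 120 μL brought to 600 μL → factor 600/120 = 5
Overall dilution factor = 60 × 33.353 × 8 × 12.5 × 5 = 1.0006 × 10^6
Final = 1.00 × 10^7 cells/mL / 1.0006 × 10^6 = 9.99 cells/mL

9.99 cells/mL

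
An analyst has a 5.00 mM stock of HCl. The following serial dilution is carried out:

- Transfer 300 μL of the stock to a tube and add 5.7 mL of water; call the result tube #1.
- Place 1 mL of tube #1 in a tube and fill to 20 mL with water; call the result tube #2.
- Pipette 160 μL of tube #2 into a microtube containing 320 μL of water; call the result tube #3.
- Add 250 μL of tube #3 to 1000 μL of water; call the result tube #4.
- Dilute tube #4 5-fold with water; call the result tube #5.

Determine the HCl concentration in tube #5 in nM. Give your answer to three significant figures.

167 nM

Step 1: 300 μL + 5.7 mL = 6000 μL total → factor 6000/300 = 20
Step 2: 1 mL brought to 20 mL → factor 20/1 = 20
Step 3: 160 μL + 320 μL = 480 μL total → factor 480/160 = 3
Step 4: 250 μL + 1000 μL = 1250 μL total → factor 1250/250 = 5
Step 5: 5-fold → factor 5
Overall dilution factor = 20 × 20 × 3 × 5 × 5 = 30000
Final = 5.00 mM / 30000 = 0.0001667 mM = 167 nM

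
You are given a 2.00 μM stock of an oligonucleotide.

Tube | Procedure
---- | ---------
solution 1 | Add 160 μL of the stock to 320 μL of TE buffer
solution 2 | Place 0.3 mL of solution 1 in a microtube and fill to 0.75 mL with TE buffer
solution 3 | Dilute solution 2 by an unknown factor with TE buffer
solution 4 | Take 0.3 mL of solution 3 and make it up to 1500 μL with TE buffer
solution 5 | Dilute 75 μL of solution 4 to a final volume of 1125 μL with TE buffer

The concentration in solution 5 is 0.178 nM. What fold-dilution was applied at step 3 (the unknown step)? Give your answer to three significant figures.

20.0-fold

Step 1: 160 μL + 320 μL = 480 μL total → factor 480/160 = 3
Step 2: 0.3 mL brought to 0.75 mL → factor 0.75/0.3 = 2.5
Step 3: unknown factor x
Step 4: 0.3 mL brought to 1500 μL → factor 1.5/0.3 = 5
Step 5: 75 μL brought to 1125 μL → factor 1125/75 = 15
Product of known-step factors = 562.5
Overall factor = 2.00 μM / (0.178 nM) = 11236
x = 11236 / 562.5 = 20.0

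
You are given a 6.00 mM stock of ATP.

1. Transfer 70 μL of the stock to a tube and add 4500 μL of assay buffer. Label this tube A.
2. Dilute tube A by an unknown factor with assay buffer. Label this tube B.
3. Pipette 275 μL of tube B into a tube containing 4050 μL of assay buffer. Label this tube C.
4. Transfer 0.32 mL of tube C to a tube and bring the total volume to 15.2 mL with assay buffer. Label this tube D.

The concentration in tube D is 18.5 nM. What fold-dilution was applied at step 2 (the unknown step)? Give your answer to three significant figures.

Step 1: 70 μL + 4500 μL = 4570 μL total → factor 4570/70 = 65.286
Step 2: unknown factor x
Step 3: 275 μL + 4050 μL = 4325 μL total → factor 4325/275 = 15.727
Step 4: 0.32 mL brought to 15.2 mL → factor 15.2/0.32 = 47.5
Product of known-step factors = 48771
Overall factor = 6.00 mM / (18.5 nM) = 3.2432 × 10^5
x = 3.2432 × 10^5 / 48771 = 6.65

6.65-fold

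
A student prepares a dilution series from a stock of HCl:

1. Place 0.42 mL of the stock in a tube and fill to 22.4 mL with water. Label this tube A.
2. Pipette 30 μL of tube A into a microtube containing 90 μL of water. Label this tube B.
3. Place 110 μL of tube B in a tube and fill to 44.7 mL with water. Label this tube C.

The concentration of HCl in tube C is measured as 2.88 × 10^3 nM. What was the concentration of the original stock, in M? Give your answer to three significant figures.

Step 1: 0.42 mL brought to 22.4 mL → factor 22.4/0.42 = 53.333
Step 2: 30 μL + 90 μL = 120 μL total → factor 120/30 = 4
Step 3: 110 μL brought to 44.7 mL → factor 44700/110 = 406.36
Overall dilution factor = 53.333 × 4 × 406.36 = 86691
Stock = 2.88 × 10^3 nM × 86691 = 2.497 × 10^8 nM = 0.250 M

0.250 M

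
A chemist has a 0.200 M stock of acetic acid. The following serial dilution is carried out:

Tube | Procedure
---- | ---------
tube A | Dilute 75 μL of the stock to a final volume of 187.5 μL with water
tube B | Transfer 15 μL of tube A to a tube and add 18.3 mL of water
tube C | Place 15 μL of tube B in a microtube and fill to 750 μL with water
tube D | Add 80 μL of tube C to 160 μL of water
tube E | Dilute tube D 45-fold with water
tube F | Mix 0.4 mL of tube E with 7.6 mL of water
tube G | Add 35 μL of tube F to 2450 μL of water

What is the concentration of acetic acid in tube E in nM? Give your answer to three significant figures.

9.71 nM

Step 1: 75 μL brought to 187.5 μL → factor 187.5/75 = 2.5
Step 2: 15 μL + 18.3 mL = 18315 μL total → factor 18315/15 = 1221
Step 3: 15 μL brought to 750 μL → factor 750/15 = 50
Step 4: 80 μL + 160 μL = 240 μL total → factor 240/80 = 3
Step 5: 45-fold → factor 45
Dilution factor through tube E = 2.5 × 1221 × 50 × 3 × 45 = 2.0604 × 10^7
[tube E] = 0.200 M / 2.0604 × 10^7 = 9.707 × 10^-9 M = 9.71 nM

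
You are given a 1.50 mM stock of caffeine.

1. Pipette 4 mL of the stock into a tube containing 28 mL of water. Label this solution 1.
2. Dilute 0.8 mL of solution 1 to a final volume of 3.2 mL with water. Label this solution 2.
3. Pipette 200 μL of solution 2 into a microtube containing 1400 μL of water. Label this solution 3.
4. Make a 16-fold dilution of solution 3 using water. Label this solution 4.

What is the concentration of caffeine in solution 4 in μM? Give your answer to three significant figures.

0.366 μM

Step 1: 4 mL + 28 mL = 32 mL total → factor 32/4 = 8
Step 2: 0.8 mL brought to 3.2 mL → factor 3.2/0.8 = 4
Step 3: 200 μL + 1400 μL = 1600 μL total → factor 1600/200 = 8
Step 4: 16-fold → factor 16
Overall dilution factor = 8 × 4 × 8 × 16 = 4096
Final = 1.50 mM / 4096 = 0.0003662 mM = 0.366 μM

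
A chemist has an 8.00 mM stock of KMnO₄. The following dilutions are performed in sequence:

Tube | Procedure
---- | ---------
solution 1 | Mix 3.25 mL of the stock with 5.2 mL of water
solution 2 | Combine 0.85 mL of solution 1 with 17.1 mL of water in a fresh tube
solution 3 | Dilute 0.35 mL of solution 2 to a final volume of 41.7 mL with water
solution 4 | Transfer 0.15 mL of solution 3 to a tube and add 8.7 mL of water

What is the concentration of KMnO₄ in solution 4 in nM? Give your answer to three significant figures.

20.7 nM

Step 1: 3.25 mL + 5.2 mL = 8.45 mL total → factor 8.45/3.25 = 2.6
Step 2: 0.85 mL + 17.1 mL = 17.95 mL total → factor 17.95/0.85 = 21.118
Step 3: 0.35 mL brought to 41.7 mL → factor 41.7/0.35 = 119.14
Step 4: 0.15 mL + 8.7 mL = 8.85 mL total → factor 8.85/0.15 = 59
Overall dilution factor = 2.6 × 21.118 × 119.14 × 59 = 3.8596 × 10^5
Final = 8.00 mM / 3.8596 × 10^5 = 2.073 × 10^-5 mM = 20.7 nM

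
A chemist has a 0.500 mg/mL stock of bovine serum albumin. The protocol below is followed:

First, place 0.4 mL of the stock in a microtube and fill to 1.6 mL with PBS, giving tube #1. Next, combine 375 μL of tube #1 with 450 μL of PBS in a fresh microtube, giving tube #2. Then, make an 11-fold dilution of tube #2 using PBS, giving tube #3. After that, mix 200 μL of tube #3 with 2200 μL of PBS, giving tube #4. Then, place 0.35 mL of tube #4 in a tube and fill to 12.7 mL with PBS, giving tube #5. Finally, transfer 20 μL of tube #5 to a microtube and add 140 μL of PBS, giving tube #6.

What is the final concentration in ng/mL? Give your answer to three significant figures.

Step 1: 0.4 mL brought to 1.6 mL → factor 1.6/0.4 = 4
Step 2: 375 μL + 450 μL = 825 μL total → factor 825/375 = 2.2
Step 3: 11-fold → factor 11
Step 4: 200 μL + 2200 μL = 2400 μL total → factor 2400/200 = 12
Step 5: 0.35 mL brought to 12.7 mL → factor 12.7/0.35 = 36.286
Step 6: 20 μL + 140 μL = 160 μL total → factor 160/20 = 8
Overall dilution factor = 4 × 2.2 × 11 × 12 × 36.286 × 8 = 3.372 × 10^5
Final = 0.500 mg/mL / 3.372 × 10^5 = 1.483 × 10^-6 mg/mL = 1.48 ng/mL

1.48 ng/mL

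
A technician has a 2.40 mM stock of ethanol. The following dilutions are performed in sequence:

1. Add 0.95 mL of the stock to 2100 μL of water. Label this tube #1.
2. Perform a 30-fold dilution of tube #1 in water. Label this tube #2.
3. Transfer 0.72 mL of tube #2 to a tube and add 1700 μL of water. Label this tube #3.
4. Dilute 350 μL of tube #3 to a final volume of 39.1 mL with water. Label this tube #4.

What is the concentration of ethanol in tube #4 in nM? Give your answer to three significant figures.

66.4 nM

Step 1: 0.95 mL + 2100 μL = 3.05 mL total → factor 3.05/0.95 = 3.2105
Step 2: 30-fold → factor 30
Step 3: 0.72 mL + 1700 μL = 2.42 mL total → factor 2.42/0.72 = 3.3611
Step 4: 350 μL brought to 39.1 mL → factor 39100/350 = 111.71
Overall dilution factor = 3.2105 × 30 × 3.3611 × 111.71 = 36165
Final = 2.40 mM / 36165 = 6.636 × 10^-5 mM = 66.4 nM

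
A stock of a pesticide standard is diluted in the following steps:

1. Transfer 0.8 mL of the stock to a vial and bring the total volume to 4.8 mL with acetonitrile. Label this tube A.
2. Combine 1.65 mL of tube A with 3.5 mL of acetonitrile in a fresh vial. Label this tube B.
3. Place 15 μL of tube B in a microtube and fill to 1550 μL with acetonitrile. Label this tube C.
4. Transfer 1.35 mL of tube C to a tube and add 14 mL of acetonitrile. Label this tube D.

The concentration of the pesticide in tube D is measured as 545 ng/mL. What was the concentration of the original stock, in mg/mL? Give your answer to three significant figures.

12.0 mg/mL

Step 1: 0.8 mL brought to 4.8 mL → factor 4.8/0.8 = 6
Step 2: 1.65 mL + 3.5 mL = 5.15 mL total → factor 5.15/1.65 = 3.1212
Step 3: 15 μL brought to 1550 μL → factor 1550/15 = 103.33
Step 4: 1.35 mL + 14 mL = 15.35 mL total → factor 15.35/1.35 = 11.37
Overall dilution factor = 6 × 3.1212 × 103.33 × 11.37 = 22003
Stock = 545 ng/mL × 22003 = 1.199 × 10^7 ng/mL = 12.0 mg/mL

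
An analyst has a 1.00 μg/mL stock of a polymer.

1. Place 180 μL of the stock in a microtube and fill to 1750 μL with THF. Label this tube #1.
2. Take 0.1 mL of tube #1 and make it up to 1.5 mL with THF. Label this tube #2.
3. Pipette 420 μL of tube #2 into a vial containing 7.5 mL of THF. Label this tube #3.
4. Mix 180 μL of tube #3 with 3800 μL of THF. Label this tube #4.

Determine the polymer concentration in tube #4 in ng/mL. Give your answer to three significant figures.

Step 1: 180 μL brought to 1750 μL → factor 1750/180 = 9.7222
Step 2: 0.1 mL brought to 1.5 mL → factor 1.5/0.1 = 15
Step 3: 420 μL + 7.5 mL = 7920 μL total → factor 7920/420 = 18.857
Step 4: 180 μL + 3800 μL = 3980 μL total → factor 3980/180 = 22.111
Overall dilution factor = 9.7222 × 15 × 18.857 × 22.111 = 60806
Final = 1.00 μg/mL / 60806 = 1.645 × 10^-5 μg/mL = 0.0164 ng/mL

0.0164 ng/mL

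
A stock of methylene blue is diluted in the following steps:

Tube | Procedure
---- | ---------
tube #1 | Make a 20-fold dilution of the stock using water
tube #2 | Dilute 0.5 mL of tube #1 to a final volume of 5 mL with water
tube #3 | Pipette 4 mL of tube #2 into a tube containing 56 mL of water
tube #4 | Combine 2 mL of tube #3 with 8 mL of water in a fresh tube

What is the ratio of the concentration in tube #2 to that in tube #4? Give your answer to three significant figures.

Step 1: 20-fold → factor 20
Step 2: 0.5 mL brought to 5 mL → factor 5/0.5 = 10
Step 3: 4 mL + 56 mL = 60 mL total → factor 60/4 = 15
Step 4: 2 mL + 8 mL = 10 mL total → factor 10/2 = 5
Dilution factor to tube #2 = 200; to tube #4 = 15000
[tube #2]/[tube #4] = (factor to tube #4)/(factor to tube #2) = 15000/200 = 75.0

75.0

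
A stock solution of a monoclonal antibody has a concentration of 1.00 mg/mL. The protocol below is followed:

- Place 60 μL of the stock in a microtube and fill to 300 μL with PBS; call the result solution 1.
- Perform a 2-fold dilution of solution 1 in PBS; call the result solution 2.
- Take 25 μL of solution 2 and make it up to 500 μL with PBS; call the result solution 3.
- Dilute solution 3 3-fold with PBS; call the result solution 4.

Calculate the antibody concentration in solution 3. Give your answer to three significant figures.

Step 1: 60 μL brought to 300 μL → factor 300/60 = 5
Step 2: 2-fold → factor 2
Step 3: 25 μL brought to 500 μL → factor 500/25 = 20
Dilution factor through solution 3 = 5 × 2 × 20 = 200
[solution 3] = 1.00 mg/mL / 200 = 0.00500 mg/mL

0.00500 mg/mL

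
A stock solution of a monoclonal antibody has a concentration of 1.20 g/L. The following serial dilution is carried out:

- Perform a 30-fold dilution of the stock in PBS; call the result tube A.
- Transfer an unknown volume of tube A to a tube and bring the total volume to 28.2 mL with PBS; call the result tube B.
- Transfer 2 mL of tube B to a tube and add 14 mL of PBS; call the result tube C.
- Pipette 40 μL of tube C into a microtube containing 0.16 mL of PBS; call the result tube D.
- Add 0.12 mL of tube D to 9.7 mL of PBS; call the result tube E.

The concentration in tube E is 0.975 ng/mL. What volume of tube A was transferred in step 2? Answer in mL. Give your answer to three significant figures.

Step 1: 30-fold → factor 30
Step 2: v brought to 28.2 mL → factor = 28.2 mL/v
Step 3: 2 mL + 14 mL = 16 mL total → factor 16/2 = 8
Step 4: 40 μL + 0.16 mL = 200 μL total → factor 200/40 = 5
Step 5: 0.12 mL + 9.7 mL = 9.82 mL total → factor 9.82/0.12 = 81.833
Product of known-step factors = 98200
Overall factor = 1.20 g/L / (0.975 ng/mL) = 1.2308 × 10^6
Step-2 factor = 1.2308 × 10^6 / 98200 = 12.533
v = 28.2 mL / 12.533 = 2.25 mL

2.25 mL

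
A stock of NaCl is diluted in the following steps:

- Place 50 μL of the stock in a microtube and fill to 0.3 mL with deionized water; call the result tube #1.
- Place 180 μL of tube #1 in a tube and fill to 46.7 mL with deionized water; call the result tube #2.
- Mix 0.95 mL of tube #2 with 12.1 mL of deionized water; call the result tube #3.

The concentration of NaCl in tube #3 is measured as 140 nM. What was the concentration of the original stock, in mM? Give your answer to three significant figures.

2.99 mM

Step 1: 50 μL brought to 0.3 mL → factor 300/50 = 6
Step 2: 180 μL brought to 46.7 mL → factor 46700/180 = 259.44
Step 3: 0.95 mL + 12.1 mL = 13.05 mL total → factor 13.05/0.95 = 13.737
Overall dilution factor = 6 × 259.44 × 13.737 = 21384
Stock = 140 nM × 21384 = 2.994 × 10^6 nM = 2.99 mM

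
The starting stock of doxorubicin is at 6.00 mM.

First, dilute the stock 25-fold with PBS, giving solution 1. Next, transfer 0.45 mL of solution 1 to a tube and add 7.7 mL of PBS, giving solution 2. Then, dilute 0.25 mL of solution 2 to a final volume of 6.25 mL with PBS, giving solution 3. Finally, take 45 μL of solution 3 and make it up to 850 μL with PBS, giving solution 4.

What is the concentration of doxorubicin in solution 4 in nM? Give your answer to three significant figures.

Step 1: 25-fold → factor 25
Step 2: 0.45 mL + 7.7 mL = 8.15 mL total → factor 8.15/0.45 = 18.111
Step 3: 0.25 mL brought to 6.25 mL → factor 6.25/0.25 = 25
Step 4: 45 μL brought to 850 μL → factor 850/45 = 18.889
Overall dilution factor = 25 × 18.111 × 25 × 18.889 = 2.1381 × 10^5
Final = 6.00 mM / 2.1381 × 10^5 = 2.806 × 10^-5 mM = 28.1 nM

28.1 nM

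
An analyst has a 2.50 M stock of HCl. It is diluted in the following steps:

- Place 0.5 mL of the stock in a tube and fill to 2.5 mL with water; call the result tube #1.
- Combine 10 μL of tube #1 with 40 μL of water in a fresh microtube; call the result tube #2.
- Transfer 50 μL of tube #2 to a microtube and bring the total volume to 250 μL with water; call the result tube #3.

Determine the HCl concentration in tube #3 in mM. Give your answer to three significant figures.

20.0 mM

Step 1: 0.5 mL brought to 2.5 mL → factor 2.5/0.5 = 5
Step 2: 10 μL + 40 μL = 50 μL total → factor 50/10 = 5
Step 3: 50 μL brought to 250 μL → factor 250/50 = 5
Overall dilution factor = 5 × 5 × 5 = 125
Final = 2.50 M / 125 = 0.02000 M = 20.0 mM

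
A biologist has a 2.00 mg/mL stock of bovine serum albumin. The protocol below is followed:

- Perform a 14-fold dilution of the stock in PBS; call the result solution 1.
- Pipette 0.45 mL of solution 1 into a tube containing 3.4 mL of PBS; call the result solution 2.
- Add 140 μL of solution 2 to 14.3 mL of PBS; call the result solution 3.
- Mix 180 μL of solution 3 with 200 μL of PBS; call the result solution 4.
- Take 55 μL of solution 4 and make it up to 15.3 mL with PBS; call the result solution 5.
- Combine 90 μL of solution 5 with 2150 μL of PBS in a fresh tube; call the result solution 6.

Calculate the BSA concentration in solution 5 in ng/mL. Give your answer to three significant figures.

Step 1: 14-fold → factor 14
Step 2: 0.45 mL + 3.4 mL = 3.85 mL total → factor 3.85/0.45 = 8.5556
Step 3: 140 μL + 14.3 mL = 14440 μL total → factor 14440/140 = 103.14
Step 4: 180 μL + 200 μL = 380 μL total → factor 380/180 = 2.1111
Step 5: 55 μL brought to 15.3 mL → factor 15300/55 = 278.18
Dilution factor through solution 5 = 14 × 8.5556 × 103.14 × 2.1111 × 278.18 = 7.2553 × 10^6
[solution 5] = 2.00 mg/mL / 7.2553 × 10^6 = 2.757 × 10^-7 mg/mL = 0.276 ng/mL

0.276 ng/mL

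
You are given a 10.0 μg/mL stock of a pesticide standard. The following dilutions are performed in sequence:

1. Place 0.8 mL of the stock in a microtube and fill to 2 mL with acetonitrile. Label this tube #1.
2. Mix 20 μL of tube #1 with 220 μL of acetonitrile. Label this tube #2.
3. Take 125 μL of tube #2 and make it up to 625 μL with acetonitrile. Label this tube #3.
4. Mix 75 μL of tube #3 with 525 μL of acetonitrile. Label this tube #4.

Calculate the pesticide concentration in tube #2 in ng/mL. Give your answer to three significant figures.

Step 1: 0.8 mL brought to 2 mL → factor 2/0.8 = 2.5
Step 2: 20 μL + 220 μL = 240 μL total → factor 240/20 = 12
Dilution factor through tube #2 = 2.5 × 12 = 30
[tube #2] = 10.0 μg/mL / 30 = 0.3333 μg/mL = 333 ng/mL

333 ng/mL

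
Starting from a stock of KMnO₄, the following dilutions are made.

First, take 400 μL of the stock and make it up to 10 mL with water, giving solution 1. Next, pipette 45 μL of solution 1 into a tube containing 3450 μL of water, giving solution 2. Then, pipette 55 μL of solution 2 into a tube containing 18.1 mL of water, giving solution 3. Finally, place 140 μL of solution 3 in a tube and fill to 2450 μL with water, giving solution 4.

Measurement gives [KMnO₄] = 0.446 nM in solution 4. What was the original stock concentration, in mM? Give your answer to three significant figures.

Step 1: 400 μL brought to 10 mL → factor 10000/400 = 25
Step 2: 45 μL + 3450 μL = 3495 μL total → factor 3495/45 = 77.667
Step 3: 55 μL + 18.1 mL = 18155 μL total → factor 18155/55 = 330.09
Step 4: 140 μL brought to 2450 μL → factor 2450/140 = 17.5
Overall dilution factor = 25 × 77.667 × 330.09 × 17.5 = 1.1216 × 10^7
Stock = 0.446 nM × 1.1216 × 10^7 = 5.002 × 10^6 nM = 5.00 mM

5.00 mM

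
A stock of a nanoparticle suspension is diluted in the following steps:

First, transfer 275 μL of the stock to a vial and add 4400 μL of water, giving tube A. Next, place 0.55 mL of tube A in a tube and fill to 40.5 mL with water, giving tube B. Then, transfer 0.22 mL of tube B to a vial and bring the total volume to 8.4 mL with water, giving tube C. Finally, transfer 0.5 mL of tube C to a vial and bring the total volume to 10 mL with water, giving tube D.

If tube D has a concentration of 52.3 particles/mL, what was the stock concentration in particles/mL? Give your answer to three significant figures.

5.00 × 10^7 particles/mL

Step 1: 275 μL + 4400 μL = 4675 μL total → factor 4675/275 = 17
Step 2: 0.55 mL brought to 40.5 mL → factor 40.5/0.55 = 73.636
Step 3: 0.22 mL brought to 8.4 mL → factor 8.4/0.22 = 38.182
Step 4: 0.5 mL brought to 10 mL → factor 10/0.5 = 20
Overall dilution factor = 17 × 73.636 × 38.182 × 20 = 9.5593 × 10^5
Stock = 52.3 particles/mL × 9.5593 × 10^5 = 5.00 × 10^7 particles/mL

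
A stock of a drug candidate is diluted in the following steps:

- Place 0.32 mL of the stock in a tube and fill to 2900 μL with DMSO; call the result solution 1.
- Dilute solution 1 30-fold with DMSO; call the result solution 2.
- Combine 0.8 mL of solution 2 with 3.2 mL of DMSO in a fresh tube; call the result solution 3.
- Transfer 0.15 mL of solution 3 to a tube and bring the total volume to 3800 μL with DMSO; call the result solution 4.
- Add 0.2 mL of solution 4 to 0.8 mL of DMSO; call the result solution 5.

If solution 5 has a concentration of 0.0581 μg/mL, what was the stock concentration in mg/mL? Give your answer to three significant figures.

10.0 mg/mL

Step 1: 0.32 mL brought to 2900 μL → factor 2.9/0.32 = 9.0625
Step 2: 30-fold → factor 30
Step 3: 0.8 mL + 3.2 mL = 4 mL total → factor 4/0.8 = 5
Step 4: 0.15 mL brought to 3800 μL → factor 3.8/0.15 = 25.333
Step 5: 0.2 mL + 0.8 mL = 1 mL total → factor 1/0.2 = 5
Overall dilution factor = 9.0625 × 30 × 5 × 25.333 × 5 = 1.7219 × 10^5
Stock = 0.0581 μg/mL × 1.7219 × 10^5 = 1.000 × 10^4 μg/mL = 10.0 mg/mL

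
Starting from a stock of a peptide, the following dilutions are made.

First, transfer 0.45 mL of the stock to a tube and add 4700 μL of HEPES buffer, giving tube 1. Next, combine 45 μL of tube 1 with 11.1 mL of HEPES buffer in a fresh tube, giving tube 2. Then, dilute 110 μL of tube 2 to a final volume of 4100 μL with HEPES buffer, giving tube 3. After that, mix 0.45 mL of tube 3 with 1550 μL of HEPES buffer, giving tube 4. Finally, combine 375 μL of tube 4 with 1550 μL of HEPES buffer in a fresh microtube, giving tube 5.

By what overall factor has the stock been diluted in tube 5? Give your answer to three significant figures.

2.41 × 10^6

Step 1: 0.45 mL + 4700 μL = 5.15 mL total → factor 5.15/0.45 = 11.444
Step 2: 45 μL + 11.1 mL = 11145 μL total → factor 11145/45 = 247.67
Step 3: 110 μL brought to 4100 μL → factor 4100/110 = 37.273
Step 4: 0.45 mL + 1550 μL = 2 mL total → factor 2/0.45 = 4.4444
Step 5: 375 μL + 1550 μL = 1925 μL total → factor 1925/375 = 5.1333
Overall dilution factor = 11.444 × 247.67 × 37.273 × 4.4444 × 5.1333 = 2.4103 × 10^6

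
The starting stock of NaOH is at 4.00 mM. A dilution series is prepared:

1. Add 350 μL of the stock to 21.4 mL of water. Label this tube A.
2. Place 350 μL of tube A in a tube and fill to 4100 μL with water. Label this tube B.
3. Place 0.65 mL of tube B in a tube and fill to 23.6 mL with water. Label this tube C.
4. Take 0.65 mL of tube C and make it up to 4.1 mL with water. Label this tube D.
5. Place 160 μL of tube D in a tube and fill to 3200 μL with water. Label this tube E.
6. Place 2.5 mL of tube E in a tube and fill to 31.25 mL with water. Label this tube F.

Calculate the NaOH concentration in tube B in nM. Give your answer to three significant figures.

5.49 × 10^3 nM

Step 1: 350 μL + 21.4 mL = 21750 μL total → factor 21750/350 = 62.143
Step 2: 350 μL brought to 4100 μL → factor 4100/350 = 11.714
Dilution factor through tube B = 62.143 × 11.714 = 727.96
[tube B] = 4.00 mM / 727.96 = 0.005495 mM = 5.49 × 10^3 nM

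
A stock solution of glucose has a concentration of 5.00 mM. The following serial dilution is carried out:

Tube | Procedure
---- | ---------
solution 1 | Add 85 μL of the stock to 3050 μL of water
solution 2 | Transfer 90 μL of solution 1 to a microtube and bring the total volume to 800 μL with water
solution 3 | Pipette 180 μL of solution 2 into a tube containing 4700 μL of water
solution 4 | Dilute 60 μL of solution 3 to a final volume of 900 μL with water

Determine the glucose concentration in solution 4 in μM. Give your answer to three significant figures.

0.0375 μM

Step 1: 85 μL + 3050 μL = 3135 μL total → factor 3135/85 = 36.882
Step 2: 90 μL brought to 800 μL → factor 800/90 = 8.8889
Step 3: 180 μL + 4700 μL = 4880 μL total → factor 4880/180 = 27.111
Step 4: 60 μL brought to 900 μL → factor 900/60 = 15
Overall dilution factor = 36.882 × 8.8889 × 27.111 × 15 = 1.3332 × 10^5
Final = 5.00 mM / 1.3332 × 10^5 = 3.750 × 10^-5 mM = 0.0375 μM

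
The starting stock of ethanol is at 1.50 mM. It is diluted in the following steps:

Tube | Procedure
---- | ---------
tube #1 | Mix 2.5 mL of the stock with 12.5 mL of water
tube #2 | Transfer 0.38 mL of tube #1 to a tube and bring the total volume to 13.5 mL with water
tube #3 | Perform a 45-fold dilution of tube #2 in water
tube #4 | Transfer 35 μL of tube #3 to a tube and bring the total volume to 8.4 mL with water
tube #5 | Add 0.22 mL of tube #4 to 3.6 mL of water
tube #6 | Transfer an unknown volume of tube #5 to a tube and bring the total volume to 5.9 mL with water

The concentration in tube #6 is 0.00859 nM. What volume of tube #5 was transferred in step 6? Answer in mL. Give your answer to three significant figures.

Step 1: 2.5 mL + 12.5 mL = 15 mL total → factor 15/2.5 = 6
Step 2: 0.38 mL brought to 13.5 mL → factor 13.5/0.38 = 35.526
Step 3: 45-fold → factor 45
Step 4: 35 μL brought to 8.4 mL → factor 8400/35 = 240
Step 5: 0.22 mL + 3.6 mL = 3.82 mL total → factor 3.82/0.22 = 17.364
Step 6: v brought to 5.9 mL → factor = 5.9 mL/v
Product of known-step factors = 3.9973 × 10^7
Overall factor = 1.50 mM / (0.00859 nM) = 1.7462 × 10^8
Step-6 factor = 1.7462 × 10^8 / 3.9973 × 10^7 = 4.3685
v = 5.9 mL / 4.3685 = 1.35 mL

1.35 mL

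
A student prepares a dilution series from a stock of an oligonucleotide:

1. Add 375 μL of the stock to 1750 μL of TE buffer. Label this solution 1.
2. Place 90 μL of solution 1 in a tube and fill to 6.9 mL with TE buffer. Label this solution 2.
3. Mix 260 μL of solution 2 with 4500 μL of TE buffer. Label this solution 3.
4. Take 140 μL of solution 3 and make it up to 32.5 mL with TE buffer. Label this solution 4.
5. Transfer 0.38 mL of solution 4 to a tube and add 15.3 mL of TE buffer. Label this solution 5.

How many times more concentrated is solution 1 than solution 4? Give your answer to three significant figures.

Step 1: 375 μL + 1750 μL = 2125 μL total → factor 2125/375 = 5.6667
Step 2: 90 μL brought to 6.9 mL → factor 6900/90 = 76.667
Step 3: 260 μL + 4500 μL = 4760 μL total → factor 4760/260 = 18.308
Step 4: 140 μL brought to 32.5 mL → factor 32500/140 = 232.14
Dilution factor to solution 1 = 5.6667; to solution 4 = 1.8464 × 10^6
[solution 1]/[solution 4] = (factor to solution 4)/(factor to solution 1) = 1.8464 × 10^6/5.6667 = 3.26 × 10^5

3.26 × 10^5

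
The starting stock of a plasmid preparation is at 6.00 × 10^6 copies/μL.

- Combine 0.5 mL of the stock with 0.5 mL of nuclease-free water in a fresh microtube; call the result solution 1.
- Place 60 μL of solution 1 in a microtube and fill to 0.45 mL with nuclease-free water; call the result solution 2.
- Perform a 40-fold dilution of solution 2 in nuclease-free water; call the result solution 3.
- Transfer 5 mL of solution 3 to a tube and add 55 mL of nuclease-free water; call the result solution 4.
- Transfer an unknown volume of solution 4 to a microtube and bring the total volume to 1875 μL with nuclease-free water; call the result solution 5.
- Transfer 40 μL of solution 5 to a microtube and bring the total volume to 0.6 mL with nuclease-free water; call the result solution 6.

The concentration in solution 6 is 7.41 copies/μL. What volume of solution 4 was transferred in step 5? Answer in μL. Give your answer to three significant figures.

Step 1: 0.5 mL + 0.5 mL = 1 mL total → factor 1/0.5 = 2
Step 2: 60 μL brought to 0.45 mL → factor 450/60 = 7.5
Step 3: 40-fold → factor 40
Step 4: 5 mL + 55 mL = 60 mL total → factor 60/5 = 12
Step 5: v brought to 1875 μL → factor = 1875 μL/v
Step 6: 40 μL brought to 0.6 mL → factor 600/40 = 15
Product of known-step factors = 1.08 × 10^5
Overall factor = 6.00 × 10^6 copies/μL / (7.41 copies/μL) = 8.0972 × 10^5
Step-5 factor = 8.0972 × 10^5 / 1.08 × 10^5 = 7.4974
v = 1875 μL / 7.4974 = 250 μL

250 μL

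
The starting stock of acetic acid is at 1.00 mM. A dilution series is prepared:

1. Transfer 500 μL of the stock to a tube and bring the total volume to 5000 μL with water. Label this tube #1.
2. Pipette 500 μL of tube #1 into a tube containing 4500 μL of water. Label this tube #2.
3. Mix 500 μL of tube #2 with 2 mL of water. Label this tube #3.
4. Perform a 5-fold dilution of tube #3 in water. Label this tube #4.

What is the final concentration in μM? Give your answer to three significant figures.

0.400 μM

Step 1: 500 μL brought to 5000 μL → factor 5000/500 = 10
Step 2: 500 μL + 4500 μL = 5000 μL total → factor 5000/500 = 10
Step 3: 500 μL + 2 mL = 2500 μL total → factor 2500/500 = 5
Step 4: 5-fold → factor 5
Overall dilution factor = 10 × 10 × 5 × 5 = 2500
Final = 1.00 mM / 2500 = 0.0004000 mM = 0.400 μM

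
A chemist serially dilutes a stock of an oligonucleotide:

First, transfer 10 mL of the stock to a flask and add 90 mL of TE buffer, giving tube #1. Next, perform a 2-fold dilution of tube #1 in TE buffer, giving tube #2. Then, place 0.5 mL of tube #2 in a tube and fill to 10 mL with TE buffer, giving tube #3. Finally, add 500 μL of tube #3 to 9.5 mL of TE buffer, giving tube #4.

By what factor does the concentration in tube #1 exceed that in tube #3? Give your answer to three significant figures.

40.0

Step 1: 10 mL + 90 mL = 100 mL total → factor 100/10 = 10
Step 2: 2-fold → factor 2
Step 3: 0.5 mL brought to 10 mL → factor 10/0.5 = 20
Dilution factor to tube #1 = 10; to tube #3 = 400
[tube #1]/[tube #3] = (factor to tube #3)/(factor to tube #1) = 400/10 = 40.0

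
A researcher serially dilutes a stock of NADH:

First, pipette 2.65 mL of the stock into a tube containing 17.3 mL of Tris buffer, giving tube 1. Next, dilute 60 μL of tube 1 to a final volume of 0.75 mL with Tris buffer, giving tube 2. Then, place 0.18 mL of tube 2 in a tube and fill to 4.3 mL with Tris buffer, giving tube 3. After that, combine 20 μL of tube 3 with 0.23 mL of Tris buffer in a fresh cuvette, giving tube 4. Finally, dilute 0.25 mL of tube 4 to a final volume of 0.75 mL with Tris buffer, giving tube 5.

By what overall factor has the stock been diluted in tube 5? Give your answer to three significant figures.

8.43 × 10^4

Step 1: 2.65 mL + 17.3 mL = 19.95 mL total → factor 19.95/2.65 = 7.5283
Step 2: 60 μL brought to 0.75 mL → factor 750/60 = 12.5
Step 3: 0.18 mL brought to 4.3 mL → factor 4.3/0.18 = 23.889
Step 4: 20 μL + 0.23 mL = 250 μL total → factor 250/20 = 12.5
Step 5: 0.25 mL brought to 0.75 mL → factor 0.75/0.25 = 3
Overall dilution factor = 7.5283 × 12.5 × 23.889 × 12.5 × 3 = 84301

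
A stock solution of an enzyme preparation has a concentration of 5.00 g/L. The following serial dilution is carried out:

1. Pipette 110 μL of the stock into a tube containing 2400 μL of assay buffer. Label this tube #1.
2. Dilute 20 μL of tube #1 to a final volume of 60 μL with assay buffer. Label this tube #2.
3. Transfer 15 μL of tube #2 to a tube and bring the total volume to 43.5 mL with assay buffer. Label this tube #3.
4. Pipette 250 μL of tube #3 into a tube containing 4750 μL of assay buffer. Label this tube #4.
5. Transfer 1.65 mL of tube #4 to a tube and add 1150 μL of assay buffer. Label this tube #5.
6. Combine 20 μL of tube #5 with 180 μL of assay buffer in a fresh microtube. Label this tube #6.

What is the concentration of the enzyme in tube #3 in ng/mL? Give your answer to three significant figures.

Step 1: 110 μL + 2400 μL = 2510 μL total → factor 2510/110 = 22.818
Step 2: 20 μL brought to 60 μL → factor 60/20 = 3
Step 3: 15 μL brought to 43.5 mL → factor 43500/15 = 2900
Dilution factor through tube #3 = 22.818 × 3 × 2900 = 1.9852 × 10^5
[tube #3] = 5.00 g/L / 1.9852 × 10^5 = 2.519 × 10^-5 g/L = 25.2 ng/mL

25.2 ng/mL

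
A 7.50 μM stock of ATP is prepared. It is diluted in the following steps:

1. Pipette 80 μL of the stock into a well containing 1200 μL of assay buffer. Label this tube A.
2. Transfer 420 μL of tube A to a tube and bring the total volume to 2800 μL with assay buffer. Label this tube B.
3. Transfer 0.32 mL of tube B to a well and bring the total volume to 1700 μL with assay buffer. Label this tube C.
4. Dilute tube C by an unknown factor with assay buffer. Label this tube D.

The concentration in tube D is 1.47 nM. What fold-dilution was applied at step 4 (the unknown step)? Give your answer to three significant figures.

Step 1: 80 μL + 1200 μL = 1280 μL total → factor 1280/80 = 16
Step 2: 420 μL brought to 2800 μL → factor 2800/420 = 6.6667
Step 3: 0.32 mL brought to 1700 μL → factor 1.7/0.32 = 5.3125
Step 4: unknown factor x
Product of known-step factors = 566.67
Overall factor = 7.50 μM / (1.47 nM) = 5102
x = 5102 / 566.67 = 9.00

9.00-fold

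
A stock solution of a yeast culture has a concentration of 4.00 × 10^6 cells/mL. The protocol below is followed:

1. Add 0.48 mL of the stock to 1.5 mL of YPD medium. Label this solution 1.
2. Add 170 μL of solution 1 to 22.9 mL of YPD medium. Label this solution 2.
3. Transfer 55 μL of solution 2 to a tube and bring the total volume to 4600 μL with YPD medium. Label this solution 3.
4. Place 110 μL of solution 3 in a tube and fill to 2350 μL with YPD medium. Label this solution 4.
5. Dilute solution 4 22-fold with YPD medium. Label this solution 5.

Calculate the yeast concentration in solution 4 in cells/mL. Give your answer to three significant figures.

4.00 cells/mL

Step 1: 0.48 mL + 1.5 mL = 1.98 mL total → factor 1.98/0.48 = 4.125
Step 2: 170 μL + 22.9 mL = 23070 μL total → factor 23070/170 = 135.71
Step 3: 55 μL brought to 4600 μL → factor 4600/55 = 83.636
Step 4: 110 μL brought to 2350 μL → factor 2350/110 = 21.364
Dilution factor through solution 4 = 4.125 × 135.71 × 83.636 × 21.364 = 1.0002 × 10^6
[solution 4] = 4.00 × 10^6 cells/mL / 1.0002 × 10^6 = 4.00 cells/mL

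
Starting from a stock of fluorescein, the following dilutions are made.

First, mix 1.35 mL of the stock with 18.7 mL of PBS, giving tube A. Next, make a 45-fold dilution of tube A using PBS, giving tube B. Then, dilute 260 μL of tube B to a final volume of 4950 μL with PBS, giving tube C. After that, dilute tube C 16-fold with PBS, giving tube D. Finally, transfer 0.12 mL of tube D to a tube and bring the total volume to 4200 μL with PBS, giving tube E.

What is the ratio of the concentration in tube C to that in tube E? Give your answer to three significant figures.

Step 1: 1.35 mL + 18.7 mL = 20.05 mL total → factor 20.05/1.35 = 14.852
Step 2: 45-fold → factor 45
Step 3: 260 μL brought to 4950 μL → factor 4950/260 = 19.038
Step 4: 16-fold → factor 16
Step 5: 0.12 mL brought to 4200 μL → factor 4.2/0.12 = 35
Dilution factor to tube C = 12724; to tube E = 7.1255 × 10^6
[tube C]/[tube E] = (factor to tube E)/(factor to tube C) = 7.1255 × 10^6/12724 = 560

560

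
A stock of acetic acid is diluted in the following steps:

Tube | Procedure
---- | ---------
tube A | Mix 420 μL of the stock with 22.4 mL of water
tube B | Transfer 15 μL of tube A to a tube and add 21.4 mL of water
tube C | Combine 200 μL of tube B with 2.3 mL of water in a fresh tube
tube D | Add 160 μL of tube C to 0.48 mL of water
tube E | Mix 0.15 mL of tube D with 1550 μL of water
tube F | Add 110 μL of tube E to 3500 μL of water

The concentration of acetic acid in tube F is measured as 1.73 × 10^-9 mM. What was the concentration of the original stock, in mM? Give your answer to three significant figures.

Step 1: 420 μL + 22.4 mL = 22820 μL total → factor 22820/420 = 54.333
Step 2: 15 μL + 21.4 mL = 21415 μL total → factor 21415/15 = 1427.7
Step 3: 200 μL + 2.3 mL = 2500 μL total → factor 2500/200 = 12.5
Step 4: 160 μL + 0.48 mL = 640 μL total → factor 640/160 = 4
Step 5: 0.15 mL + 1550 μL = 1.7 mL total → factor 1.7/0.15 = 11.333
Step 6: 110 μL + 3500 μL = 3610 μL total → factor 3610/110 = 32.818
Overall dilution factor = 54.333 × 1427.7 × 12.5 × 4 × 11.333 × 32.818 = 1.4426 × 10^9
Stock = 1.73 × 10^-9 mM × 1.4426 × 10^9 = 2.50 mM

2.50 mM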